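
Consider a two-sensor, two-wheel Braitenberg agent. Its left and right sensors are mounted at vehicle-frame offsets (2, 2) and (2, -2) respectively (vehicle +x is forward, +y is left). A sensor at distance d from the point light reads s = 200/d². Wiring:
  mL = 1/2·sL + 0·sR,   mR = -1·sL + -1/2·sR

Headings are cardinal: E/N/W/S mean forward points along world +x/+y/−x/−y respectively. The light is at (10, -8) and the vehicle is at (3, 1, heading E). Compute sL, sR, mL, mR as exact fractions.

100/73 100/37 50/73 -7350/2701

left sensor world pos  = (5, 3); dL² = 146
right sensor world pos = (5, -1); dR² = 74
sL = 200/146 = 100/73
sR = 200/74 = 100/37
mL = 1/2·sL + 0·sR = 50/73
mR = -1·sL + -1/2·sR = -7350/2701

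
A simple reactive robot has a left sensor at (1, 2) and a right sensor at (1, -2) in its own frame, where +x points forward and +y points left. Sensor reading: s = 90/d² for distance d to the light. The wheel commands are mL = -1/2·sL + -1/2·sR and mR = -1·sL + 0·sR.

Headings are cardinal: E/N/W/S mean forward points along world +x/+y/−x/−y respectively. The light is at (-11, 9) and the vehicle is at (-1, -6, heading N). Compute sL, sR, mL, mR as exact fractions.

left sensor world pos  = (-3, -5); dL² = 260
right sensor world pos = (1, -5); dR² = 340
sL = 90/260 = 9/26
sR = 90/340 = 9/34
mL = -1/2·sL + -1/2·sR = -135/442
mR = -1·sL + 0·sR = -9/26

9/26 9/34 -135/442 -9/26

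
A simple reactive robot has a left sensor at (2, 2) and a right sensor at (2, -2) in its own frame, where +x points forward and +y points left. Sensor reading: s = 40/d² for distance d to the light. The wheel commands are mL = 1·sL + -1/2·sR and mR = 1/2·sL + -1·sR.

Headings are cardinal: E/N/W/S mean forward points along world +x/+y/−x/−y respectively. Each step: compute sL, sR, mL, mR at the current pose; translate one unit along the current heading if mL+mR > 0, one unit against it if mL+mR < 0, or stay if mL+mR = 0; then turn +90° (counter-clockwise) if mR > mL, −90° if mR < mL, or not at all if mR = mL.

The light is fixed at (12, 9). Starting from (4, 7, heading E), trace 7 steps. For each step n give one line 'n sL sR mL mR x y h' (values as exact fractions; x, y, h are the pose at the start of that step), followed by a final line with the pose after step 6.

0 10/9 10/13 85/117 -25/117 4 7 E
1 40/41 40/97 3060/3977 300/3977 5 7 S
2 20/53 20/41 290/2173 -650/2173 5 6 W
3 8/13 40/17 -124/221 -452/221 6 6 N
4 2 10/13 21/13 3/13 6 5 E
5 8/9 8/17 100/153 -4/153 7 5 S
6 20/49 20/29 90/1421 -690/1421 7 4 W
final 8 4 N

n=0: pose=(4,7,E); sL=10/9, sR=10/13; mL=85/117, mR=-25/117; mL+mR=20/39 → advance +1; mR−mL=-110/117 → turn -1·90°
n=1: pose=(5,7,S); sL=40/41, sR=40/97; mL=3060/3977, mR=300/3977; mL+mR=3360/3977 → advance +1; mR−mL=-2760/3977 → turn -1·90°
n=2: pose=(5,6,W); sL=20/53, sR=20/41; mL=290/2173, mR=-650/2173; mL+mR=-360/2173 → advance -1; mR−mL=-940/2173 → turn -1·90°
n=3: pose=(6,6,N); sL=8/13, sR=40/17; mL=-124/221, mR=-452/221; mL+mR=-576/221 → advance -1; mR−mL=-328/221 → turn -1·90°
n=4: pose=(6,5,E); sL=2, sR=10/13; mL=21/13, mR=3/13; mL+mR=24/13 → advance +1; mR−mL=-18/13 → turn -1·90°
n=5: pose=(7,5,S); sL=8/9, sR=8/17; mL=100/153, mR=-4/153; mL+mR=32/51 → advance +1; mR−mL=-104/153 → turn -1·90°
n=6: pose=(7,4,W); sL=20/49, sR=20/29; mL=90/1421, mR=-690/1421; mL+mR=-600/1421 → advance -1; mR−mL=-780/1421 → turn -1·90°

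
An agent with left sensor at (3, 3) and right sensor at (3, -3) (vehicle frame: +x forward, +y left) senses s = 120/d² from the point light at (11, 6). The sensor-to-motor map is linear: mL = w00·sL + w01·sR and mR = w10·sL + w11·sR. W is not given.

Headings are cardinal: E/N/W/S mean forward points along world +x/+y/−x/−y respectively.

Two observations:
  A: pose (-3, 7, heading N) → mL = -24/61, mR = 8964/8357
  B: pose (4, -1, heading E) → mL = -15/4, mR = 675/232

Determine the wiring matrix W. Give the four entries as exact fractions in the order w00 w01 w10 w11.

obs A: pose=(-3,7,N) → sL=24/61, sR=120/137, mL=-24/61, mR=8964/8357
obs B: pose=(4,-1,E) → sL=15/4, sR=30/29, mL=-15/4, mR=675/232
sensor matrix S = [[24/61, 120/137], [15/4, 30/29]]; det S = -697410/242353
solve [mL_A; mL_B] = S·[w00; w01] and [mR_A; mR_B] = S·[w10; w11]:
  w00 = -1, w01 = 0, w10 = 1/2, w11 = 1

-1 0 1/2 1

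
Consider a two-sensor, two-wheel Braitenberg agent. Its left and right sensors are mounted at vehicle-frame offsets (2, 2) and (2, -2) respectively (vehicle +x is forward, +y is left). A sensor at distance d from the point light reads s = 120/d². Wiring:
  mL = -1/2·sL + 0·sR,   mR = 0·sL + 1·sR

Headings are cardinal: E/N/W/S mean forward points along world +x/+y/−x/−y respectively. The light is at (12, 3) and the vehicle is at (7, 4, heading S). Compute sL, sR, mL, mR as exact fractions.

left sensor world pos  = (9, 2); dL² = 10
right sensor world pos = (5, 2); dR² = 50
sL = 120/10 = 12
sR = 120/50 = 12/5
mL = -1/2·sL + 0·sR = -6
mR = 0·sL + 1·sR = 12/5

12 12/5 -6 12/5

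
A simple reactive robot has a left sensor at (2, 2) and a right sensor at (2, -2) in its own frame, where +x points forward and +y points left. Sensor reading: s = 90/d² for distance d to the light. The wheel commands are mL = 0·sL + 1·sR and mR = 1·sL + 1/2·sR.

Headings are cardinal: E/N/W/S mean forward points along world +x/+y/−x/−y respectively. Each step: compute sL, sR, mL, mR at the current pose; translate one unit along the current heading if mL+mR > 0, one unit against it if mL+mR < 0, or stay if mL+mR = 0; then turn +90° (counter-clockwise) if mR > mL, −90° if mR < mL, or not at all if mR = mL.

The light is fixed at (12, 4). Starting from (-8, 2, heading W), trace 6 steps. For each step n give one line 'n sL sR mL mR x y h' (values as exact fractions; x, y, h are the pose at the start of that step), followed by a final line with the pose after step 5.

0 9/50 45/242 45/242 3303/12100 -8 2 W
1 90/377 18/109 18/109 13203/41093 -9 2 S
2 45/181 45/193 45/193 25515/69866 -9 1 E
3 18/97 18/65 18/65 2043/6305 -8 1 N
4 9/50 45/242 45/242 3303/12100 -8 2 W
5 90/377 18/109 18/109 13203/41093 -9 2 S
final -9 1 E

n=0: pose=(-8,2,W); sL=9/50, sR=45/242; mL=45/242, mR=3303/12100; mL+mR=5553/12100 → advance +1; mR−mL=1053/12100 → turn +1·90°
n=1: pose=(-9,2,S); sL=90/377, sR=18/109; mL=18/109, mR=13203/41093; mL+mR=19989/41093 → advance +1; mR−mL=6417/41093 → turn +1·90°
n=2: pose=(-9,1,E); sL=45/181, sR=45/193; mL=45/193, mR=25515/69866; mL+mR=41805/69866 → advance +1; mR−mL=9225/69866 → turn +1·90°
n=3: pose=(-8,1,N); sL=18/97, sR=18/65; mL=18/65, mR=2043/6305; mL+mR=3789/6305 → advance +1; mR−mL=297/6305 → turn +1·90°
n=4: pose=(-8,2,W); sL=9/50, sR=45/242; mL=45/242, mR=3303/12100; mL+mR=5553/12100 → advance +1; mR−mL=1053/12100 → turn +1·90°
n=5: pose=(-9,2,S); sL=90/377, sR=18/109; mL=18/109, mR=13203/41093; mL+mR=19989/41093 → advance +1; mR−mL=6417/41093 → turn +1·90°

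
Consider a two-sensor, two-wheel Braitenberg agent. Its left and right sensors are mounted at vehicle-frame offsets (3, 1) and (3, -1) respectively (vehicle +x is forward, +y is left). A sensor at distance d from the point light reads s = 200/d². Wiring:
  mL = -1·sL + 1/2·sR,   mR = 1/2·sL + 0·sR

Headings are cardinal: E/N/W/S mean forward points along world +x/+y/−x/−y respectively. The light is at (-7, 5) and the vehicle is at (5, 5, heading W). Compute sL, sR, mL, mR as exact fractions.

100/41 100/41 -50/41 50/41

left sensor world pos  = (2, 4); dL² = 82
right sensor world pos = (2, 6); dR² = 82
sL = 200/82 = 100/41
sR = 200/82 = 100/41
mL = -1·sL + 1/2·sR = -50/41
mR = 1/2·sL + 0·sR = 50/41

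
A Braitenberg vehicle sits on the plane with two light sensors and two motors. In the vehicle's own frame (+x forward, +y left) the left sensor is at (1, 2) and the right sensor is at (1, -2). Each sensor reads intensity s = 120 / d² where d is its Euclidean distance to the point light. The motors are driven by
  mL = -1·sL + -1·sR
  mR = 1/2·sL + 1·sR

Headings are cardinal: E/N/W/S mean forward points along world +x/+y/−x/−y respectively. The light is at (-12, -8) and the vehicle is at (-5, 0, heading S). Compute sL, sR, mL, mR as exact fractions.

left sensor world pos  = (-3, -1); dL² = 130
right sensor world pos = (-7, -1); dR² = 74
sL = 120/130 = 12/13
sR = 120/74 = 60/37
mL = -1·sL + -1·sR = -1224/481
mR = 1/2·sL + 1·sR = 1002/481

12/13 60/37 -1224/481 1002/481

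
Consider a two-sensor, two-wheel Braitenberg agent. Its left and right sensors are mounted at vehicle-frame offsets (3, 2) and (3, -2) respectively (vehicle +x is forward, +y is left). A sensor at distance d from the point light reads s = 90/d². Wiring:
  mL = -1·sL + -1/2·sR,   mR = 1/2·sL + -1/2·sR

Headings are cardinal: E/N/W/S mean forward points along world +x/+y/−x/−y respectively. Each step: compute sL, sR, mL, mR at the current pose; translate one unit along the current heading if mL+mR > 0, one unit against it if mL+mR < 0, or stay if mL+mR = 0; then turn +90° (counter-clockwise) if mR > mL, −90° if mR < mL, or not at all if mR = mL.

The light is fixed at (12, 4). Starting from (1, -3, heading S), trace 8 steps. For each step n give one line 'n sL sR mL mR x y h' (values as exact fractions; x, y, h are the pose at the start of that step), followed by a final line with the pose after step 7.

0 90/181 90/269 -32355/48689 3960/48689 1 -3 S
1 9/8 45/64 -189/128 27/128 1 -2 E
2 18/41 90/109 -3807/4469 -864/4469 0 -2 N
3 5/17 9/25 -403/850 -14/425 0 -3 W
4 90/181 90/269 -32355/48689 3960/48689 1 -3 S
5 9/8 45/64 -189/128 27/128 1 -2 E
6 18/41 90/109 -3807/4469 -864/4469 0 -2 N
7 5/17 9/25 -403/850 -14/425 0 -3 W
final 1 -3 S

n=0: pose=(1,-3,S); sL=90/181, sR=90/269; mL=-32355/48689, mR=3960/48689; mL+mR=-28395/48689 → advance -1; mR−mL=135/181 → turn +1·90°
n=1: pose=(1,-2,E); sL=9/8, sR=45/64; mL=-189/128, mR=27/128; mL+mR=-81/64 → advance -1; mR−mL=27/16 → turn +1·90°
n=2: pose=(0,-2,N); sL=18/41, sR=90/109; mL=-3807/4469, mR=-864/4469; mL+mR=-4671/4469 → advance -1; mR−mL=27/41 → turn +1·90°
n=3: pose=(0,-3,W); sL=5/17, sR=9/25; mL=-403/850, mR=-14/425; mL+mR=-431/850 → advance -1; mR−mL=15/34 → turn +1·90°
n=4: pose=(1,-3,S); sL=90/181, sR=90/269; mL=-32355/48689, mR=3960/48689; mL+mR=-28395/48689 → advance -1; mR−mL=135/181 → turn +1·90°
n=5: pose=(1,-2,E); sL=9/8, sR=45/64; mL=-189/128, mR=27/128; mL+mR=-81/64 → advance -1; mR−mL=27/16 → turn +1·90°
n=6: pose=(0,-2,N); sL=18/41, sR=90/109; mL=-3807/4469, mR=-864/4469; mL+mR=-4671/4469 → advance -1; mR−mL=27/41 → turn +1·90°
n=7: pose=(0,-3,W); sL=5/17, sR=9/25; mL=-403/850, mR=-14/425; mL+mR=-431/850 → advance -1; mR−mL=15/34 → turn +1·90°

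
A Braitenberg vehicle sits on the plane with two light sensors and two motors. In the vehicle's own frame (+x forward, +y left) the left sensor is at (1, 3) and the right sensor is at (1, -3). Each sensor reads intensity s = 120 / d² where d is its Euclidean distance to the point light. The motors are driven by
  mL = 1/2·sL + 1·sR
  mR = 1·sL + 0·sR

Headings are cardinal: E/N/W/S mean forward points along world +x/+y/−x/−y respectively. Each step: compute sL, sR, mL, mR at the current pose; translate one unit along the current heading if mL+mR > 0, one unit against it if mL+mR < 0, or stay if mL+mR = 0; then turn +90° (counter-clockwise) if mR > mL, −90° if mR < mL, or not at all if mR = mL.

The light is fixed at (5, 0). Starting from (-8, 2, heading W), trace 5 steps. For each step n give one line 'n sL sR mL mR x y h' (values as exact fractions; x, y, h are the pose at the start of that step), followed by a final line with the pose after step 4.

0 120/197 120/221 36900/43537 120/197 -8 2 W
1 60/149 12/13 2178/1937 60/149 -9 2 N
2 24/41 120/169 6948/6929 24/41 -9 3 E
3 15/13 6/13 27/26 15/13 -8 3 S
4 120/169 24/29 5796/4901 120/169 -8 2 E
final -7 2 S

n=0: pose=(-8,2,W); sL=120/197, sR=120/221; mL=36900/43537, mR=120/197; mL+mR=63420/43537 → advance +1; mR−mL=-10380/43537 → turn -1·90°
n=1: pose=(-9,2,N); sL=60/149, sR=12/13; mL=2178/1937, mR=60/149; mL+mR=2958/1937 → advance +1; mR−mL=-1398/1937 → turn -1·90°
n=2: pose=(-9,3,E); sL=24/41, sR=120/169; mL=6948/6929, mR=24/41; mL+mR=11004/6929 → advance +1; mR−mL=-2892/6929 → turn -1·90°
n=3: pose=(-8,3,S); sL=15/13, sR=6/13; mL=27/26, mR=15/13; mL+mR=57/26 → advance +1; mR−mL=3/26 → turn +1·90°
n=4: pose=(-8,2,E); sL=120/169, sR=24/29; mL=5796/4901, mR=120/169; mL+mR=9276/4901 → advance +1; mR−mL=-2316/4901 → turn -1·90°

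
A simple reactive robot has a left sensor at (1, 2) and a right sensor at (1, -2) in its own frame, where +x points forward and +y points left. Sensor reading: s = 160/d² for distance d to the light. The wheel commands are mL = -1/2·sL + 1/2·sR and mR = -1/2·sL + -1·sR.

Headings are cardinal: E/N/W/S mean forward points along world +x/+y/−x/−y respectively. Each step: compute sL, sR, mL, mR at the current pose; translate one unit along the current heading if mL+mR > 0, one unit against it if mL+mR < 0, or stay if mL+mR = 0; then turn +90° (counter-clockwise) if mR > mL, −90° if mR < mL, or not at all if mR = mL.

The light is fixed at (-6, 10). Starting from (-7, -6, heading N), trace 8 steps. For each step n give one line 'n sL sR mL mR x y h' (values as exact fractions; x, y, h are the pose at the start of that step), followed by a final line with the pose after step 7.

0 80/117 80/113 160/13221 -13880/13221 -7 -6 N
1 32/45 160/361 -2176/16245 -12976/16245 -7 -7 E
2 40/81 8/17 -16/1377 -988/1377 -8 -7 S
3 160/333 32/41 2048/13653 -13936/13653 -8 -6 W
4 80/117 80/113 160/13221 -13880/13221 -7 -6 N
5 32/45 160/361 -2176/16245 -12976/16245 -7 -7 E
6 40/81 8/17 -16/1377 -988/1377 -8 -7 S
7 160/333 32/41 2048/13653 -13936/13653 -8 -6 W
final -7 -6 N

n=0: pose=(-7,-6,N); sL=80/117, sR=80/113; mL=160/13221, mR=-13880/13221; mL+mR=-13720/13221 → advance -1; mR−mL=-120/113 → turn -1·90°
n=1: pose=(-7,-7,E); sL=32/45, sR=160/361; mL=-2176/16245, mR=-12976/16245; mL+mR=-15152/16245 → advance -1; mR−mL=-240/361 → turn -1·90°
n=2: pose=(-8,-7,S); sL=40/81, sR=8/17; mL=-16/1377, mR=-988/1377; mL+mR=-1004/1377 → advance -1; mR−mL=-12/17 → turn -1·90°
n=3: pose=(-8,-6,W); sL=160/333, sR=32/41; mL=2048/13653, mR=-13936/13653; mL+mR=-11888/13653 → advance -1; mR−mL=-48/41 → turn -1·90°
n=4: pose=(-7,-6,N); sL=80/117, sR=80/113; mL=160/13221, mR=-13880/13221; mL+mR=-13720/13221 → advance -1; mR−mL=-120/113 → turn -1·90°
n=5: pose=(-7,-7,E); sL=32/45, sR=160/361; mL=-2176/16245, mR=-12976/16245; mL+mR=-15152/16245 → advance -1; mR−mL=-240/361 → turn -1·90°
n=6: pose=(-8,-7,S); sL=40/81, sR=8/17; mL=-16/1377, mR=-988/1377; mL+mR=-1004/1377 → advance -1; mR−mL=-12/17 → turn -1·90°
n=7: pose=(-8,-6,W); sL=160/333, sR=32/41; mL=2048/13653, mR=-13936/13653; mL+mR=-11888/13653 → advance -1; mR−mL=-48/41 → turn -1·90°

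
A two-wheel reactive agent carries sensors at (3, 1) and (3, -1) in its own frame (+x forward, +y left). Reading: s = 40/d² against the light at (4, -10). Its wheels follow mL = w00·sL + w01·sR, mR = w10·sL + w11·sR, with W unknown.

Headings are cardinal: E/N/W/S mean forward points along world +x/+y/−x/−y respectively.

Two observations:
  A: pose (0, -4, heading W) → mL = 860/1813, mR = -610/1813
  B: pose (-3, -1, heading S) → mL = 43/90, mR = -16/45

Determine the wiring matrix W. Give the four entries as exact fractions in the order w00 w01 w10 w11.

1/2 1/2 -1 1/2

obs A: pose=(0,-4,W) → sL=20/37, sR=20/49, mL=860/1813, mR=-610/1813
obs B: pose=(-3,-1,S) → sL=5/9, sR=2/5, mL=43/90, mR=-16/45
sensor matrix S = [[20/37, 20/49], [5/9, 2/5]]; det S = -172/16317
solve [mL_A; mL_B] = S·[w00; w01] and [mR_A; mR_B] = S·[w10; w11]:
  w00 = 1/2, w01 = 1/2, w10 = -1, w11 = 1/2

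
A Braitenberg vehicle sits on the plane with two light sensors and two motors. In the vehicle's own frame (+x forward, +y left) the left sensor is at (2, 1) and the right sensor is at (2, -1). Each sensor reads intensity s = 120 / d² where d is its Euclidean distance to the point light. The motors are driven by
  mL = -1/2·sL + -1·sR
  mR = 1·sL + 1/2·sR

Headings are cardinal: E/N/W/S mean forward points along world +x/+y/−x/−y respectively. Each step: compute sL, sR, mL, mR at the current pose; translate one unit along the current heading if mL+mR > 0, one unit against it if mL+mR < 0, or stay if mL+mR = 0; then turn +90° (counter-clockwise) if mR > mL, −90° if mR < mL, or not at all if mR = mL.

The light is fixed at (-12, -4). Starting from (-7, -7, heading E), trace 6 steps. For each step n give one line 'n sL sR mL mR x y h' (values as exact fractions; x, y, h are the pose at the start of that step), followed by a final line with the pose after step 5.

n=0: pose=(-7,-7,E); sL=120/53, sR=24/13; mL=-2052/689, mR=2196/689; mL+mR=144/689 → advance +1; mR−mL=4248/689 → turn +1·90°
n=1: pose=(-6,-7,N); sL=60/13, sR=12/5; mL=-306/65, mR=378/65; mL+mR=72/65 → advance +1; mR−mL=684/65 → turn +1·90°
n=2: pose=(-6,-6,W); sL=24/5, sR=120/17; mL=-804/85, mR=708/85; mL+mR=-96/85 → advance -1; mR−mL=1512/85 → turn +1·90°
n=3: pose=(-5,-6,S); sL=3/2, sR=30/13; mL=-159/52, mR=69/26; mL+mR=-21/52 → advance -1; mR−mL=297/52 → turn +1·90°
n=4: pose=(-5,-5,E); sL=40/27, sR=24/17; mL=-988/459, mR=1004/459; mL+mR=16/459 → advance +1; mR−mL=664/153 → turn +1·90°
n=5: pose=(-4,-5,N); sL=12/5, sR=60/41; mL=-546/205, mR=642/205; mL+mR=96/205 → advance +1; mR−mL=1188/205 → turn +1·90°

0 120/53 24/13 -2052/689 2196/689 -7 -7 E
1 60/13 12/5 -306/65 378/65 -6 -7 N
2 24/5 120/17 -804/85 708/85 -6 -6 W
3 3/2 30/13 -159/52 69/26 -5 -6 S
4 40/27 24/17 -988/459 1004/459 -5 -5 E
5 12/5 60/41 -546/205 642/205 -4 -5 N
final -4 -4 W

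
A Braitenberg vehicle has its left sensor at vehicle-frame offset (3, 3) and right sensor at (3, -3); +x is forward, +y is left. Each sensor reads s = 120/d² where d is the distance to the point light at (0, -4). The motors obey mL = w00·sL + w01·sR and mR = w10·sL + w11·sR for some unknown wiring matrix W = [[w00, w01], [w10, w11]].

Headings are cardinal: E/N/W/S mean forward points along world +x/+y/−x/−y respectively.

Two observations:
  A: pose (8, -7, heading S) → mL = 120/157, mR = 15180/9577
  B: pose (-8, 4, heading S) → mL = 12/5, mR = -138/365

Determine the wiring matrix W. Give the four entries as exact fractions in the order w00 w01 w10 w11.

1 0 -1/2 1

obs A: pose=(8,-7,S) → sL=120/157, sR=120/61, mL=120/157, mR=15180/9577
obs B: pose=(-8,4,S) → sL=12/5, sR=60/73, mL=12/5, mR=-138/365
sensor matrix S = [[120/157, 120/61], [12/5, 60/73]]; det S = -2861568/699121
solve [mL_A; mL_B] = S·[w00; w01] and [mR_A; mR_B] = S·[w10; w11]:
  w00 = 1, w01 = 0, w10 = -1/2, w11 = 1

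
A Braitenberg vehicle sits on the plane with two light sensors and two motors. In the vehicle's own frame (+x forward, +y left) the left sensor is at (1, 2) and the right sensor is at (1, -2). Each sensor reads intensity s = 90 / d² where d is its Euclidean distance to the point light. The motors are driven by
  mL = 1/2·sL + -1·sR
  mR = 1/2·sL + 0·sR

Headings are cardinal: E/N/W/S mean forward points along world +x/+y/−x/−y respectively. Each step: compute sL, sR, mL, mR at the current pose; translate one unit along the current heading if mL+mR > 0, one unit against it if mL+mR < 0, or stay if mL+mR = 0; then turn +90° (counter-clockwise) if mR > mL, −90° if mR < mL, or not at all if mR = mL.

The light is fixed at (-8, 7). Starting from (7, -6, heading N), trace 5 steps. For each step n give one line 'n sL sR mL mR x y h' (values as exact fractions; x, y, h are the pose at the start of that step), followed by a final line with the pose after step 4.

n=0: pose=(7,-6,N); sL=90/313, sR=90/433; mL=-8685/135529, mR=45/313; mL+mR=10800/135529 → advance +1; mR−mL=90/433 → turn +1·90°
n=1: pose=(7,-5,W); sL=45/196, sR=45/148; mL=-2745/14504, mR=45/392; mL+mR=-135/1813 → advance -1; mR−mL=45/148 → turn +1·90°
n=2: pose=(8,-5,S); sL=90/493, sR=18/73; mL=-5589/35989, mR=45/493; mL+mR=-2304/35989 → advance -1; mR−mL=18/73 → turn +1·90°
n=3: pose=(8,-4,E); sL=9/37, sR=45/229; mL=-1269/16946, mR=9/74; mL+mR=396/8473 → advance +1; mR−mL=45/229 → turn +1·90°
n=4: pose=(9,-4,N); sL=18/65, sR=90/461; mL=-1701/29965, mR=9/65; mL+mR=2448/29965 → advance +1; mR−mL=90/461 → turn +1·90°

0 90/313 90/433 -8685/135529 45/313 7 -6 N
1 45/196 45/148 -2745/14504 45/392 7 -5 W
2 90/493 18/73 -5589/35989 45/493 8 -5 S
3 9/37 45/229 -1269/16946 9/74 8 -4 E
4 18/65 90/461 -1701/29965 9/65 9 -4 N
final 9 -3 W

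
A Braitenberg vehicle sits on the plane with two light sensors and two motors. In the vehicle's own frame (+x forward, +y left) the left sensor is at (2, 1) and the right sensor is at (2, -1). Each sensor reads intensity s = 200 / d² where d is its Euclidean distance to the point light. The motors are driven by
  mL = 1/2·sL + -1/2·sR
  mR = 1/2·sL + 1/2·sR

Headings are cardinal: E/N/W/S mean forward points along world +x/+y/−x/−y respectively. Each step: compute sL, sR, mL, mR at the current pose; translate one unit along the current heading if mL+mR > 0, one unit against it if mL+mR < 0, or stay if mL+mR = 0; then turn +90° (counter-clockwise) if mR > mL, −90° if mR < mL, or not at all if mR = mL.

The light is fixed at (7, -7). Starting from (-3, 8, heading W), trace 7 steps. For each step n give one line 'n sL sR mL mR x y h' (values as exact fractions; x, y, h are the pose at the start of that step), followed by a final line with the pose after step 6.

0 10/17 1/2 3/68 37/68 -3 8 W
1 200/269 200/313 4400/84197 58200/84197 -4 8 S
2 100/153 4/5 -56/765 556/765 -4 7 E
3 200/377 200/337 -4000/127049 71400/127049 -3 7 N
4 10/17 1/2 3/68 37/68 -3 8 W
5 200/269 200/313 4400/84197 58200/84197 -4 8 S
6 100/153 4/5 -56/765 556/765 -4 7 E
final -3 7 N

n=0: pose=(-3,8,W); sL=10/17, sR=1/2; mL=3/68, mR=37/68; mL+mR=10/17 → advance +1; mR−mL=1/2 → turn +1·90°
n=1: pose=(-4,8,S); sL=200/269, sR=200/313; mL=4400/84197, mR=58200/84197; mL+mR=200/269 → advance +1; mR−mL=200/313 → turn +1·90°
n=2: pose=(-4,7,E); sL=100/153, sR=4/5; mL=-56/765, mR=556/765; mL+mR=100/153 → advance +1; mR−mL=4/5 → turn +1·90°
n=3: pose=(-3,7,N); sL=200/377, sR=200/337; mL=-4000/127049, mR=71400/127049; mL+mR=200/377 → advance +1; mR−mL=200/337 → turn +1·90°
n=4: pose=(-3,8,W); sL=10/17, sR=1/2; mL=3/68, mR=37/68; mL+mR=10/17 → advance +1; mR−mL=1/2 → turn +1·90°
n=5: pose=(-4,8,S); sL=200/269, sR=200/313; mL=4400/84197, mR=58200/84197; mL+mR=200/269 → advance +1; mR−mL=200/313 → turn +1·90°
n=6: pose=(-4,7,E); sL=100/153, sR=4/5; mL=-56/765, mR=556/765; mL+mR=100/153 → advance +1; mR−mL=4/5 → turn +1·90°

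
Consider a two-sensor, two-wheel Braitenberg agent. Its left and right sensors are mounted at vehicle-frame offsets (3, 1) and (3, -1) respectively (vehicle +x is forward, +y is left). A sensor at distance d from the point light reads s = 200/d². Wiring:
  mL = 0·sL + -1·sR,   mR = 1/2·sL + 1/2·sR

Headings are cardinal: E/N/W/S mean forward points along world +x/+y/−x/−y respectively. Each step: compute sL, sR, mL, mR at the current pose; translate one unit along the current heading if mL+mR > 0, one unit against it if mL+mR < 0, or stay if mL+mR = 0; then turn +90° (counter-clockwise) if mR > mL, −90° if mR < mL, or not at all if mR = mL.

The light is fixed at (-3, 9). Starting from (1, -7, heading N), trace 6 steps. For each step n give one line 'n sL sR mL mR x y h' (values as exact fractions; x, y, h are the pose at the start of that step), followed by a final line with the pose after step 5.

0 100/89 100/97 -100/97 9300/8633 1 -7 N
1 200/257 200/197 -200/197 45400/50629 1 -6 W
2 5/9 10/17 -10/17 175/306 2 -6 S
3 200/233 200/289 -200/289 52200/67337 2 -5 E
4 100/73 20/17 -20/17 1580/1241 3 -5 N
5 40/41 200/153 -200/153 7160/6273 3 -4 W
final 4 -4 S

n=0: pose=(1,-7,N); sL=100/89, sR=100/97; mL=-100/97, mR=9300/8633; mL+mR=400/8633 → advance +1; mR−mL=18200/8633 → turn +1·90°
n=1: pose=(1,-6,W); sL=200/257, sR=200/197; mL=-200/197, mR=45400/50629; mL+mR=-6000/50629 → advance -1; mR−mL=96800/50629 → turn +1·90°
n=2: pose=(2,-6,S); sL=5/9, sR=10/17; mL=-10/17, mR=175/306; mL+mR=-5/306 → advance -1; mR−mL=355/306 → turn +1·90°
n=3: pose=(2,-5,E); sL=200/233, sR=200/289; mL=-200/289, mR=52200/67337; mL+mR=5600/67337 → advance +1; mR−mL=98800/67337 → turn +1·90°
n=4: pose=(3,-5,N); sL=100/73, sR=20/17; mL=-20/17, mR=1580/1241; mL+mR=120/1241 → advance +1; mR−mL=3040/1241 → turn +1·90°
n=5: pose=(3,-4,W); sL=40/41, sR=200/153; mL=-200/153, mR=7160/6273; mL+mR=-1040/6273 → advance -1; mR−mL=5120/2091 → turn +1·90°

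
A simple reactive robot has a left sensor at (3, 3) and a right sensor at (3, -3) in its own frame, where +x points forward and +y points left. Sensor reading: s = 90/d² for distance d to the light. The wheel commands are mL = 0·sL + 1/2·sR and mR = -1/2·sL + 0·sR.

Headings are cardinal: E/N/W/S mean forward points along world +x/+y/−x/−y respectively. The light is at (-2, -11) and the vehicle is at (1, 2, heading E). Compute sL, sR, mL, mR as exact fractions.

45/146 45/68 45/136 -45/292

left sensor world pos  = (4, 5); dL² = 292
right sensor world pos = (4, -1); dR² = 136
sL = 90/292 = 45/146
sR = 90/136 = 45/68
mL = 0·sL + 1/2·sR = 45/136
mR = -1/2·sL + 0·sR = -45/292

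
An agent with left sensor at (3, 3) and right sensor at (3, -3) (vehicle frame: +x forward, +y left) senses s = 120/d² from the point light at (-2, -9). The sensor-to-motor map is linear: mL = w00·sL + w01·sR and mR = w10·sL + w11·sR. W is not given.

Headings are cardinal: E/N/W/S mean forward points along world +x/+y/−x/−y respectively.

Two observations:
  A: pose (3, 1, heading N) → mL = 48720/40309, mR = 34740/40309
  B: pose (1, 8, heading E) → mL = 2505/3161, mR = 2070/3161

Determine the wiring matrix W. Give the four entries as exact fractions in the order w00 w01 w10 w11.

1 1 1/2 1

obs A: pose=(3,1,N) → sL=120/173, sR=120/233, mL=48720/40309, mR=34740/40309
obs B: pose=(1,8,E) → sL=30/109, sR=15/29, mL=2505/3161, mR=2070/3161
sensor matrix S = [[120/173, 120/233], [30/109, 15/29]]; det S = 27653400/127416749
solve [mL_A; mL_B] = S·[w00; w01] and [mR_A; mR_B] = S·[w10; w11]:
  w00 = 1, w01 = 1, w10 = 1/2, w11 = 1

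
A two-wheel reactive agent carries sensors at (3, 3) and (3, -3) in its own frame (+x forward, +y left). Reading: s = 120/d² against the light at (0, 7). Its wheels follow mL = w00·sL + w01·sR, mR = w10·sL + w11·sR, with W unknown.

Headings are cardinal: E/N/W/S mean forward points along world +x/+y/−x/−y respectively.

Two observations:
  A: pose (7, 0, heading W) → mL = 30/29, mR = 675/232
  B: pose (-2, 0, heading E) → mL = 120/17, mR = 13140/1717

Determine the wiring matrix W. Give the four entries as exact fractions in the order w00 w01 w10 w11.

1 0 1 1/2

obs A: pose=(7,0,W) → sL=30/29, sR=15/4, mL=30/29, mR=675/232
obs B: pose=(-2,0,E) → sL=120/17, sR=120/101, mL=120/17, mR=13140/1717
sensor matrix S = [[30/29, 15/4], [120/17, 120/101]]; det S = -1256850/49793
solve [mL_A; mL_B] = S·[w00; w01] and [mR_A; mR_B] = S·[w10; w11]:
  w00 = 1, w01 = 0, w10 = 1, w11 = 1/2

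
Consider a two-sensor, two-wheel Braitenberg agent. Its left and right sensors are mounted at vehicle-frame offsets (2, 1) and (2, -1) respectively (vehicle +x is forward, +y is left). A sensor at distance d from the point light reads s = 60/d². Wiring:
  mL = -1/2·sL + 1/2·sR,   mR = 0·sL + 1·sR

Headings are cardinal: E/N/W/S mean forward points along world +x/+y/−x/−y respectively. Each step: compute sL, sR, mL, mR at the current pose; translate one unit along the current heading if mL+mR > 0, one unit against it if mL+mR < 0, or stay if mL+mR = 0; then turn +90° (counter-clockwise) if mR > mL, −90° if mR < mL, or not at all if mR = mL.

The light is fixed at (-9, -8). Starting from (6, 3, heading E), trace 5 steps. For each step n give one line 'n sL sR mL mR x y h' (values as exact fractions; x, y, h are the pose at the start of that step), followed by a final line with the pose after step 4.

n=0: pose=(6,3,E); sL=60/433, sR=60/389; mL=1320/168437, mR=60/389; mL+mR=27300/168437 → advance +1; mR−mL=24660/168437 → turn +1·90°
n=1: pose=(7,3,N); sL=30/197, sR=30/229; mL=-480/45113, mR=30/229; mL+mR=5430/45113 → advance +1; mR−mL=6390/45113 → turn +1·90°
n=2: pose=(7,4,W); sL=60/317, sR=12/73; mL=-288/23141, mR=12/73; mL+mR=3516/23141 → advance +1; mR−mL=4092/23141 → turn +1·90°
n=3: pose=(6,4,S); sL=15/89, sR=15/74; mL=225/13172, mR=15/74; mL+mR=2895/13172 → advance +1; mR−mL=2445/13172 → turn +1·90°
n=4: pose=(6,3,E); sL=60/433, sR=60/389; mL=1320/168437, mR=60/389; mL+mR=27300/168437 → advance +1; mR−mL=24660/168437 → turn +1·90°

0 60/433 60/389 1320/168437 60/389 6 3 E
1 30/197 30/229 -480/45113 30/229 7 3 N
2 60/317 12/73 -288/23141 12/73 7 4 W
3 15/89 15/74 225/13172 15/74 6 4 S
4 60/433 60/389 1320/168437 60/389 6 3 E
final 7 3 N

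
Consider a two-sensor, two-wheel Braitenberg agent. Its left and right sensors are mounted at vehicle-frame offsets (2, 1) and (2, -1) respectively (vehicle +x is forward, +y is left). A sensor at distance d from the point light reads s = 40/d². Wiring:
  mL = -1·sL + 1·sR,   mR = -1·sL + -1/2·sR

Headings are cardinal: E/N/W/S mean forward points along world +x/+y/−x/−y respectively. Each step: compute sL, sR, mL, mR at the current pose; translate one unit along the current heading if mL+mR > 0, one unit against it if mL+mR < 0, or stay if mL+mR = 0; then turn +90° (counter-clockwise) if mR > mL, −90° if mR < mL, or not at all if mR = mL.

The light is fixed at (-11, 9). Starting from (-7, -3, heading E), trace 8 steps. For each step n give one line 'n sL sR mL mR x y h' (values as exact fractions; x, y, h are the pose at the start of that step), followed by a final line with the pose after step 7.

n=0: pose=(-7,-3,E); sL=40/157, sR=8/41; mL=-384/6437, mR=-2268/6437; mL+mR=-2652/6437 → advance -1; mR−mL=-12/41 → turn -1·90°
n=1: pose=(-8,-3,S); sL=10/53, sR=1/5; mL=3/265, mR=-153/530; mL+mR=-147/530 → advance -1; mR−mL=-3/10 → turn -1·90°
n=2: pose=(-8,-2,W); sL=8/29, sR=40/101; mL=352/2929, mR=-1388/2929; mL+mR=-1036/2929 → advance -1; mR−mL=-60/101 → turn -1·90°
n=3: pose=(-7,-2,N); sL=4/9, sR=20/53; mL=-32/477, mR=-302/477; mL+mR=-334/477 → advance -1; mR−mL=-30/53 → turn -1·90°
n=4: pose=(-7,-3,E); sL=40/157, sR=8/41; mL=-384/6437, mR=-2268/6437; mL+mR=-2652/6437 → advance -1; mR−mL=-12/41 → turn -1·90°
n=5: pose=(-8,-3,S); sL=10/53, sR=1/5; mL=3/265, mR=-153/530; mL+mR=-147/530 → advance -1; mR−mL=-3/10 → turn -1·90°
n=6: pose=(-8,-2,W); sL=8/29, sR=40/101; mL=352/2929, mR=-1388/2929; mL+mR=-1036/2929 → advance -1; mR−mL=-60/101 → turn -1·90°
n=7: pose=(-7,-2,N); sL=4/9, sR=20/53; mL=-32/477, mR=-302/477; mL+mR=-334/477 → advance -1; mR−mL=-30/53 → turn -1·90°

0 40/157 8/41 -384/6437 -2268/6437 -7 -3 E
1 10/53 1/5 3/265 -153/530 -8 -3 S
2 8/29 40/101 352/2929 -1388/2929 -8 -2 W
3 4/9 20/53 -32/477 -302/477 -7 -2 N
4 40/157 8/41 -384/6437 -2268/6437 -7 -3 E
5 10/53 1/5 3/265 -153/530 -8 -3 S
6 8/29 40/101 352/2929 -1388/2929 -8 -2 W
7 4/9 20/53 -32/477 -302/477 -7 -2 N
final -7 -3 E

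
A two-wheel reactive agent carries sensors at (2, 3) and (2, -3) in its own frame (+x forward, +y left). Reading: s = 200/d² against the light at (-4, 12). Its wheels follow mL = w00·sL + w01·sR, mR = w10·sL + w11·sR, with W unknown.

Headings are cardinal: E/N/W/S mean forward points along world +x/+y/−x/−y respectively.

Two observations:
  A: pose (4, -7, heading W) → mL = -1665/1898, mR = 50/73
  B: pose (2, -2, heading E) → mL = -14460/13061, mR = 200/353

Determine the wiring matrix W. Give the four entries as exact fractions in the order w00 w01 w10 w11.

-1/2 -1 0 1

obs A: pose=(4,-7,W) → sL=5/13, sR=50/73, mL=-1665/1898, mR=50/73
obs B: pose=(2,-2,E) → sL=40/37, sR=200/353, mL=-14460/13061, mR=200/353
sensor matrix S = [[5/13, 50/73], [40/37, 200/353]]; det S = -6477000/12394889
solve [mL_A; mL_B] = S·[w00; w01] and [mR_A; mR_B] = S·[w10; w11]:
  w00 = -1/2, w01 = -1, w10 = 0, w11 = 1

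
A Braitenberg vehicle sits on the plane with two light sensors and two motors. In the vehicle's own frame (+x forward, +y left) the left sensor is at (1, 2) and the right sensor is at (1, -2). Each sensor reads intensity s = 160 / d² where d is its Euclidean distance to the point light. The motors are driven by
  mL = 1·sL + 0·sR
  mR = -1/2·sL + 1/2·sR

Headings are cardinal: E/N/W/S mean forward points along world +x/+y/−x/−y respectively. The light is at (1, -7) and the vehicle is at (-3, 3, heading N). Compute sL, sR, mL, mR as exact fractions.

160/157 32/25 160/157 512/3925

left sensor world pos  = (-5, 4); dL² = 157
right sensor world pos = (-1, 4); dR² = 125
sL = 160/157 = 160/157
sR = 160/125 = 32/25
mL = 1·sL + 0·sR = 160/157
mR = -1/2·sL + 1/2·sR = 512/3925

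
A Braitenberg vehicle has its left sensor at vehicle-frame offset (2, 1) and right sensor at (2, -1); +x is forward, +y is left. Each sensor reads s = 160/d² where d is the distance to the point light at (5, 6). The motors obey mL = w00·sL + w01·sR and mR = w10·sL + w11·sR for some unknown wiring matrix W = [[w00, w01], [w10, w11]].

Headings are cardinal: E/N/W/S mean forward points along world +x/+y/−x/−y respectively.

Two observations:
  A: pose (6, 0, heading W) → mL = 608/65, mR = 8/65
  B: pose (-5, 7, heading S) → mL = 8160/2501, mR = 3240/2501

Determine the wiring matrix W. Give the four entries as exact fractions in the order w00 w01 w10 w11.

obs A: pose=(6,0,W) → sL=16/5, sR=80/13, mL=608/65, mR=8/65
obs B: pose=(-5,7,S) → sL=80/41, sR=80/61, mL=8160/2501, mR=3240/2501
sensor matrix S = [[16/5, 80/13], [80/41, 80/61]]; det S = -253952/32513
solve [mL_A; mL_B] = S·[w00; w01] and [mR_A; mR_B] = S·[w10; w11]:
  w00 = 1, w01 = 1, w10 = 1, w11 = -1/2

1 1 1 -1/2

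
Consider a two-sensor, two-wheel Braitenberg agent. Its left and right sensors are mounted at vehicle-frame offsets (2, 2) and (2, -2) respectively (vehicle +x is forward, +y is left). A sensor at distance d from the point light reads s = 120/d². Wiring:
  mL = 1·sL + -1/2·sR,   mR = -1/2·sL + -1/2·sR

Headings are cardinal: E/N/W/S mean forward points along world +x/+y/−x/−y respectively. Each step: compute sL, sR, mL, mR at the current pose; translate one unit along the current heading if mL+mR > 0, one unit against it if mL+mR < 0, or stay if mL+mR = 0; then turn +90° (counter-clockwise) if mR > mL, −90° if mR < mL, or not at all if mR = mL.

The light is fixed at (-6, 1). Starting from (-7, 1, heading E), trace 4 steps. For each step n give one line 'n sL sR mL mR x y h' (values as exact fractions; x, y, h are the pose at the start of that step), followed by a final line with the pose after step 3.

0 24 24 12 -24 -7 1 E
1 30 6 27 -18 -8 1 S
2 24/5 120/17 108/85 -504/85 -8 0 W
3 12 60 -18 -36 -7 0 N
final -7 -1 E

n=0: pose=(-7,1,E); sL=24, sR=24; mL=12, mR=-24; mL+mR=-12 → advance -1; mR−mL=-36 → turn -1·90°
n=1: pose=(-8,1,S); sL=30, sR=6; mL=27, mR=-18; mL+mR=9 → advance +1; mR−mL=-45 → turn -1·90°
n=2: pose=(-8,0,W); sL=24/5, sR=120/17; mL=108/85, mR=-504/85; mL+mR=-396/85 → advance -1; mR−mL=-36/5 → turn -1·90°
n=3: pose=(-7,0,N); sL=12, sR=60; mL=-18, mR=-36; mL+mR=-54 → advance -1; mR−mL=-18 → turn -1·90°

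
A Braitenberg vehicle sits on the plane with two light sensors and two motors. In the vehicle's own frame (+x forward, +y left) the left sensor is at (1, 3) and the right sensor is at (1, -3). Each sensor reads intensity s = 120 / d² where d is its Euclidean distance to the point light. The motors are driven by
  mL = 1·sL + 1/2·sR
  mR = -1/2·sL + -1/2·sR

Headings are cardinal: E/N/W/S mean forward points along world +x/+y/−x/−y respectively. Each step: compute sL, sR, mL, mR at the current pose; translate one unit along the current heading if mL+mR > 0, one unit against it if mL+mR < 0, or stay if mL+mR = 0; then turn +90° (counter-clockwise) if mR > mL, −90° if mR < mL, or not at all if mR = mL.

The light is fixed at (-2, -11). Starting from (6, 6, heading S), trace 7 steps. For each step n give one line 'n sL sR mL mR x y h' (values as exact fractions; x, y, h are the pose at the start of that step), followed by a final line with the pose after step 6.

n=0: pose=(6,6,S); sL=120/377, sR=120/281; mL=56340/105937, mR=-39480/105937; mL+mR=60/377 → advance +1; mR−mL=-95820/105937 → turn -1·90°
n=1: pose=(6,5,W); sL=60/109, sR=12/41; mL=3114/4469, mR=-1884/4469; mL+mR=30/109 → advance +1; mR−mL=-4998/4469 → turn -1·90°
n=2: pose=(5,5,N); sL=24/61, sR=120/389; mL=12996/23729, mR=-8328/23729; mL+mR=12/61 → advance +1; mR−mL=-21324/23729 → turn -1·90°
n=3: pose=(5,6,E); sL=15/58, sR=6/13; mL=369/754, mR=-543/1508; mL+mR=15/116 → advance +1; mR−mL=-1281/1508 → turn -1·90°
n=4: pose=(6,6,S); sL=120/377, sR=120/281; mL=56340/105937, mR=-39480/105937; mL+mR=60/377 → advance +1; mR−mL=-95820/105937 → turn -1·90°
n=5: pose=(6,5,W); sL=60/109, sR=12/41; mL=3114/4469, mR=-1884/4469; mL+mR=30/109 → advance +1; mR−mL=-4998/4469 → turn -1·90°
n=6: pose=(5,5,N); sL=24/61, sR=120/389; mL=12996/23729, mR=-8328/23729; mL+mR=12/61 → advance +1; mR−mL=-21324/23729 → turn -1·90°

0 120/377 120/281 56340/105937 -39480/105937 6 6 S
1 60/109 12/41 3114/4469 -1884/4469 6 5 W
2 24/61 120/389 12996/23729 -8328/23729 5 5 N
3 15/58 6/13 369/754 -543/1508 5 6 E
4 120/377 120/281 56340/105937 -39480/105937 6 6 S
5 60/109 12/41 3114/4469 -1884/4469 6 5 W
6 24/61 120/389 12996/23729 -8328/23729 5 5 N
final 5 6 E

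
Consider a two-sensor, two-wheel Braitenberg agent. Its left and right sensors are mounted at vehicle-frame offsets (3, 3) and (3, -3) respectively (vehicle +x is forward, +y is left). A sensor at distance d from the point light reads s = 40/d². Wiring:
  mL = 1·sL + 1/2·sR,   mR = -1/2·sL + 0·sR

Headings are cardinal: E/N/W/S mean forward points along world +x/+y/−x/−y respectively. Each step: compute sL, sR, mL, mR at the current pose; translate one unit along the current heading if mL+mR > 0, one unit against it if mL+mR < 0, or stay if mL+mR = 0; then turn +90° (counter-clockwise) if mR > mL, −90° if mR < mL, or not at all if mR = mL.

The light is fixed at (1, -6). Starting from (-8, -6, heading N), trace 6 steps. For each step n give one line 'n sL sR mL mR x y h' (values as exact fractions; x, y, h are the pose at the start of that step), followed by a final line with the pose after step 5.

0 40/153 8/9 12/17 -20/153 -8 -6 N
1 10/13 1 33/26 -5/13 -8 -5 E
2 40/29 8/25 1116/725 -20/29 -7 -5 S
3 4/13 4/13 6/13 -2/13 -7 -6 W
4 40/153 8/9 12/17 -20/153 -8 -6 N
5 10/13 1 33/26 -5/13 -8 -5 E
final -7 -5 S

n=0: pose=(-8,-6,N); sL=40/153, sR=8/9; mL=12/17, mR=-20/153; mL+mR=88/153 → advance +1; mR−mL=-128/153 → turn -1·90°
n=1: pose=(-8,-5,E); sL=10/13, sR=1; mL=33/26, mR=-5/13; mL+mR=23/26 → advance +1; mR−mL=-43/26 → turn -1·90°
n=2: pose=(-7,-5,S); sL=40/29, sR=8/25; mL=1116/725, mR=-20/29; mL+mR=616/725 → advance +1; mR−mL=-1616/725 → turn -1·90°
n=3: pose=(-7,-6,W); sL=4/13, sR=4/13; mL=6/13, mR=-2/13; mL+mR=4/13 → advance +1; mR−mL=-8/13 → turn -1·90°
n=4: pose=(-8,-6,N); sL=40/153, sR=8/9; mL=12/17, mR=-20/153; mL+mR=88/153 → advance +1; mR−mL=-128/153 → turn -1·90°
n=5: pose=(-8,-5,E); sL=10/13, sR=1; mL=33/26, mR=-5/13; mL+mR=23/26 → advance +1; mR−mL=-43/26 → turn -1·90°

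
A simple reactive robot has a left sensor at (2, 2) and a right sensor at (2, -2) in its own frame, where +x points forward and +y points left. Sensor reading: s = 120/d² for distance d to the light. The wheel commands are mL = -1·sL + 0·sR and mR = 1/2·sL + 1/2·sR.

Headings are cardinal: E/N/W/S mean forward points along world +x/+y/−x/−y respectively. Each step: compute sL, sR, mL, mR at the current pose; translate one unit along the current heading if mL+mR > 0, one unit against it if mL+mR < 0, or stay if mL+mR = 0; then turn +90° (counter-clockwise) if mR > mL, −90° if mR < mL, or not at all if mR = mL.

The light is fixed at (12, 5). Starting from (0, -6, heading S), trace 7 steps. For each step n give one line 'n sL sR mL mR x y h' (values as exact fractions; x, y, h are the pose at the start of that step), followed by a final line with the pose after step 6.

0 120/269 24/73 -120/269 7608/19637 0 -6 S
1 30/41 30/61 -30/41 1530/2501 0 -5 E
2 120/289 24/37 -120/289 5688/10693 -1 -5 N
3 60/173 60/137 -60/173 9300/23701 -1 -4 W
4 24/53 120/377 -24/53 7704/19981 -2 -4 S
5 2/3 30/61 -2/3 106/183 -2 -3 E
6 24/65 24/41 -24/65 1272/2665 -3 -3 N
final -3 -2 W

n=0: pose=(0,-6,S); sL=120/269, sR=24/73; mL=-120/269, mR=7608/19637; mL+mR=-1152/19637 → advance -1; mR−mL=16368/19637 → turn +1·90°
n=1: pose=(0,-5,E); sL=30/41, sR=30/61; mL=-30/41, mR=1530/2501; mL+mR=-300/2501 → advance -1; mR−mL=3360/2501 → turn +1·90°
n=2: pose=(-1,-5,N); sL=120/289, sR=24/37; mL=-120/289, mR=5688/10693; mL+mR=1248/10693 → advance +1; mR−mL=10128/10693 → turn +1·90°
n=3: pose=(-1,-4,W); sL=60/173, sR=60/137; mL=-60/173, mR=9300/23701; mL+mR=1080/23701 → advance +1; mR−mL=17520/23701 → turn +1·90°
n=4: pose=(-2,-4,S); sL=24/53, sR=120/377; mL=-24/53, mR=7704/19981; mL+mR=-1344/19981 → advance -1; mR−mL=16752/19981 → turn +1·90°
n=5: pose=(-2,-3,E); sL=2/3, sR=30/61; mL=-2/3, mR=106/183; mL+mR=-16/183 → advance -1; mR−mL=76/61 → turn +1·90°
n=6: pose=(-3,-3,N); sL=24/65, sR=24/41; mL=-24/65, mR=1272/2665; mL+mR=288/2665 → advance +1; mR−mL=2256/2665 → turn +1·90°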